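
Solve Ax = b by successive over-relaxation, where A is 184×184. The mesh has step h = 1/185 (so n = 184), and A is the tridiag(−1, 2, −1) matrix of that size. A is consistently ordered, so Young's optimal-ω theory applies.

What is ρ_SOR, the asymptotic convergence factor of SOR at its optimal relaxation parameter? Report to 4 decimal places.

B_J for the 184×184 system has eigenvalues cos(kπ/185); ρ_J = cos(π/185) = 0.9999.
√(1 − cos²(π/185)) = sin(π/185) ≈ 0.01698.
Then 2/(1+√(1−ρ_J²)) = 2/(1+0.01698); ω* = 2/1.01698 = 1.9666.
[ρ_SOR] ω* − 1 = 0.9666.

ρ_SOR = 0.9666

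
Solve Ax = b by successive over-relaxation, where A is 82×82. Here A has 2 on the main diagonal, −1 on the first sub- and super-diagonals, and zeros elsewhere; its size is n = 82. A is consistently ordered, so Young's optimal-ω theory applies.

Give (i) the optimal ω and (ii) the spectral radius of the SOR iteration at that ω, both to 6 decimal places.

ω* = 1.927077, ρ_SOR = 0.927077

n=82: λ(B_J) = 1 − λ(A)/2 = cos(kπ/83); k=1 gives ρ_J = 0.999284.
√(1−ρ_J²) = |sin(π/83)| = 0.0378415
ω* = 2 / (1 + 0.0378415) = 2 / 1.0378415 ≈ 1.927077.
and ρ(B_{ω*}) = 1.927077 − 1 = 0.927077.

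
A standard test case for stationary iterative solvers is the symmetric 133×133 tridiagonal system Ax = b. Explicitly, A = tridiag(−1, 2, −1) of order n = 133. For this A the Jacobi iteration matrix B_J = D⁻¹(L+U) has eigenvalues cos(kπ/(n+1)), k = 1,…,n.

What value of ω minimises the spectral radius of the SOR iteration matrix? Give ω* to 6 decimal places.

ω* = 1.954189

ρ_J = max_k |cos(kπ/134)| = cos(π/134) = 0.999725
root = sin(π/134) = 0.0234426  (since 1−cos² = sin²).
Young: ω* = 2/(1+√(1−ρ_J²)) = 2/(1+0.0234426) = 2/1.0234426 = 1.954189.
[ρ_SOR] ω* − 1 = 0.954189.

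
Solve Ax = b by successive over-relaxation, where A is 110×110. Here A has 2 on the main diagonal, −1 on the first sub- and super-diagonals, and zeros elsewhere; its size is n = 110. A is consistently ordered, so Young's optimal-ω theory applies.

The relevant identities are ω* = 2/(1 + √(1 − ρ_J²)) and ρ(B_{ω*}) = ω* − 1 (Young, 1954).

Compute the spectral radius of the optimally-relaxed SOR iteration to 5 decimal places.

ρ_SOR = 0.94496

n=110: λ(B_J) = 1 − λ(A)/2 = cos(kπ/111); k=1 gives ρ_J = 0.99960.
1 − cos²(π/111) = sin²(π/111) ⇒ √(1−ρ_J²) = sin(π/111) = 0.028299.
So ω* = 2/1.028299 = 1.94496 (Young).
ρ(B_{ω*}) = ω*−1 = 0.94496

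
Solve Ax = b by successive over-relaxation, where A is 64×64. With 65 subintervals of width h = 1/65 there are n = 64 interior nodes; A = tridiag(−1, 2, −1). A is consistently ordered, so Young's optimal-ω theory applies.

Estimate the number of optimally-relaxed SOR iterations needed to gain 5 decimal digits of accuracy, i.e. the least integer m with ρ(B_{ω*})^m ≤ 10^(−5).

With n=64, ρ(Jacobi) = cos(π/65) = 0.9988322.
√(1−ρ_J²) = |sin(π/65)| = 0.0483134
[ω*] 2 ÷ (1 + 0.0483134) = 2 ÷ 1.0483134 = 1.9078264.
[ρ_SOR] ω* − 1 = 0.9078264.
ρ_SOR^m ≤ 10^(−5) ⇔ m ≥ 5·ln10/(−ln 0.9078264) = 11.5129/0.0967021 = 119.055; m = ⌈119.055⌉ = 120.

m = 120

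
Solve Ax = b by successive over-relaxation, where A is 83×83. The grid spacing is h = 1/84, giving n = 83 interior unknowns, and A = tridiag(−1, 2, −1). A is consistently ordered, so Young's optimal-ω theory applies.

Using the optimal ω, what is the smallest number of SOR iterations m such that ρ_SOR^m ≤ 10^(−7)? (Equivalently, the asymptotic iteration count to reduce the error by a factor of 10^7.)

½·tridiag(1,0,1) at n=83: λ_k = cos(kπ/84); max |λ| at k=1 ⇒ ρ_J = cos(π/84) ≈ 0.9993007.
1 − cos²(π/84) = sin²(π/84) ⇒ √(1−ρ_J²) = sin(π/84) = 0.0373912.
ω* = 2/(1 + 0.0373912) = 2/1.0373912 = 1.9279130.
and ρ(B_{ω*}) = 1.9279130 − 1 = 0.9279130.
(0.9279130)^m ≤ 10^{−7}  ⇒  m·ln(0.9279130) ≤ −7·ln10  ⇒  m ≥ 215.433  ⇒  m = 216

m = 216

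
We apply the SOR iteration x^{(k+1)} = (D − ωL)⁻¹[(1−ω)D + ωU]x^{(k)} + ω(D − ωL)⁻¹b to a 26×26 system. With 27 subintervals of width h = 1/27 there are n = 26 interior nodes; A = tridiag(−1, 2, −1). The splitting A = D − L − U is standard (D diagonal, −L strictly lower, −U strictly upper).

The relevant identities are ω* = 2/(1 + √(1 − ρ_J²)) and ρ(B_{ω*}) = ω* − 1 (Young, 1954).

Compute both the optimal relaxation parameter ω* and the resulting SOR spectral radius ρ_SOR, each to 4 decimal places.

ω* = 1.7920, ρ_SOR = 0.7920

n=26: λ(B_J) = 1 − λ(A)/2 = cos(kπ/27); k=1 gives ρ_J = 0.9932.
√(1−ρ_J²) = |sin(π/27)| = 0.11609
ω* = 2 / (1 + 0.11609) = 2 / 1.11609 ≈ 1.7920.
ρ(B_{ω*}) = ω*−1 = 0.7920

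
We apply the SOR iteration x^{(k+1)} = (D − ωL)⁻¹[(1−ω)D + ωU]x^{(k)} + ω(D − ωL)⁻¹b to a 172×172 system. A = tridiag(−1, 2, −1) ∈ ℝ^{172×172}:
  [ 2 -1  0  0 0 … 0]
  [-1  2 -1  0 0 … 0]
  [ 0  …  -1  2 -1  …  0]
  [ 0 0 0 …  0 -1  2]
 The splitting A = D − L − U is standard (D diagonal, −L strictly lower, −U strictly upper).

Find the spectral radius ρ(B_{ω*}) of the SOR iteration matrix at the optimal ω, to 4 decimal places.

½·tridiag(1,0,1) at n=172: λ_k = cos(kπ/173); max |λ| at k=1 ⇒ ρ_J = cos(π/173) ≈ 0.9998.
1 − cos²(π/173) = sin²(π/173) ⇒ √(1−ρ_J²) = sin(π/173) = 0.01816.
So ω* = 2/1.01816 = 1.9643 (Young).
At ω = 1.9643 every |λ(B_ω)| = ω−1, so ρ_SOR = 0.9643.

ρ_SOR = 0.9643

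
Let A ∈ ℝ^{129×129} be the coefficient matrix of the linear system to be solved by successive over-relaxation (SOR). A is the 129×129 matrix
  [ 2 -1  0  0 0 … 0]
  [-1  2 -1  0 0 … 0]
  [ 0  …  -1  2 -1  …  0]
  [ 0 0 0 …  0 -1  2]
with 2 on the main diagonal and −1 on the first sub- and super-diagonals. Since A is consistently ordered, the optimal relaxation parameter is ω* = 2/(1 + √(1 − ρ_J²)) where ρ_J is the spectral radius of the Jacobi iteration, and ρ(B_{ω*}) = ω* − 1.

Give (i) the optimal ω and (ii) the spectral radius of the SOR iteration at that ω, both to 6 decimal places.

n=129: λ(B_J) = 1 − λ(A)/2 = cos(kπ/130); k=1 gives ρ_J = 0.999708.
√(1−ρ_J²) simplifies to sin(π/130) = 0.0241637.
ω* = 2/(1 + 0.0241637) = 2/1.0241637 = 1.952813.
and ρ(B_{ω*}) = 1.952813 − 1 = 0.952813.

ω* = 1.952813, ρ_SOR = 0.952813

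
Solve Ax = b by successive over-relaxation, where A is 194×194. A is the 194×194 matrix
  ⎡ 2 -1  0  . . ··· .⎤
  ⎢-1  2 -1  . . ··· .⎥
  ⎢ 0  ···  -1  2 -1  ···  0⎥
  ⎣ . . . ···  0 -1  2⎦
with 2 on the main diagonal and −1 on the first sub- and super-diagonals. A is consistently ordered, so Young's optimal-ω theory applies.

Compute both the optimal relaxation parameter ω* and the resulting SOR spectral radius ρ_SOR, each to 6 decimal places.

ω* = 1.968291, ρ_SOR = 0.968291

spectrum of D⁻¹(L+U) = {cos(kπ/195) : 1≤k≤194}; ρ_J = cos(π/195) = 0.999870.
1 − cos²(π/195) = sin²(π/195) ⇒ √(1−ρ_J²) = sin(π/195) = 0.0161100.
So ω* = 2/1.0161100 = 1.968291 (Young).
ρ_SOR = ω* − 1 = 1.968291 − 1 = 0.968291.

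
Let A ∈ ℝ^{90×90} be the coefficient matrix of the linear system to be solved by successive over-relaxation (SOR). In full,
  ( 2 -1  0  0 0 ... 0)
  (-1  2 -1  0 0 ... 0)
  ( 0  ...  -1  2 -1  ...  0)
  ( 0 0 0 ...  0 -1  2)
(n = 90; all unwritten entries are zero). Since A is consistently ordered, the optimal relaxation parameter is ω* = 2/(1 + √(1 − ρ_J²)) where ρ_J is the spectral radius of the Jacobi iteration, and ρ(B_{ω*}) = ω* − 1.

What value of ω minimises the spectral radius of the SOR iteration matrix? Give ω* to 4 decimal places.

n=90: λ(B_J) = 1 − λ(A)/2 = cos(kπ/91); k=1 gives ρ_J = 0.9994.
1 − cos²(π/91) = sin²(π/91) ⇒ √(1−ρ_J²) = sin(π/91) = 0.03452.
So ω* = 2/1.03452 = 1.9333 (Young).
ρ(B_{ω*}) = ω*−1 = 0.9333

ω* = 1.9333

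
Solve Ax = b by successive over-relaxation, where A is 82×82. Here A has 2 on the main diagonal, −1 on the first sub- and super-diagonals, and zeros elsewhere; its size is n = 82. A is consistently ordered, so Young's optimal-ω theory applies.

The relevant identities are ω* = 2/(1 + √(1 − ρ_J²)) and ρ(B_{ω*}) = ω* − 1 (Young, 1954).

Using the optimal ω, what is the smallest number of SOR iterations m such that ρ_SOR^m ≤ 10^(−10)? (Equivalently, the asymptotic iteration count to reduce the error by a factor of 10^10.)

spectrum of D⁻¹(L+U) = {cos(kπ/83) : 1≤k≤82}; ρ_J = cos(π/83) = 0.9992838.
√(1−ρ_J²) simplifies to sin(π/83) = 0.0378415.
So ω* = 2/1.0378415 = 1.9270765 (Young).
At ω = 1.9270765 every |λ(B_ω)| = ω−1, so ρ_SOR = 0.9270765.
(0.9270765)^m ≤ 10^{−10}  ⇒  m·ln(0.9270765) ≤ −10·ln10  ⇒  m ≥ 304.096  ⇒  m = 305

m = 305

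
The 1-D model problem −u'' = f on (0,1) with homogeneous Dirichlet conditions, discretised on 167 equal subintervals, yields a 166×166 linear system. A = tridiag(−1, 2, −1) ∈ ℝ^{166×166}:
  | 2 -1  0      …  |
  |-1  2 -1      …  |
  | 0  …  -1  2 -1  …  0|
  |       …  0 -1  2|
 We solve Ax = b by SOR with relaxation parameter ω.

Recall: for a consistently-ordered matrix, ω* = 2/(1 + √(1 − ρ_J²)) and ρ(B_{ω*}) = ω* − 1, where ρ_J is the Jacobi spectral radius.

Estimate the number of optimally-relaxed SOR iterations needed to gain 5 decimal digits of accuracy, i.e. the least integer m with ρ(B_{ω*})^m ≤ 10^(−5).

m = 306

½·tridiag(1,0,1) at n=166: λ_k = cos(kπ/167); max |λ| at k=1 ⇒ ρ_J = cos(π/167) ≈ 0.9998231.
√(1−ρ_J²) = |sin(π/167)| = 0.0188108
Then 2/(1+√(1−ρ_J²)) = 2/(1+0.0188108); ω* = 2/1.0188108 = 1.9630730.
Hence ρ(B_{ω*}) = 1.9630730 − 1 = 0.9630730.
(0.9630730)^m ≤ 10^{−5}  ⇒  m·ln(0.9630730) ≤ −5·ln10  ⇒  m ≥ 305.982  ⇒  m = 306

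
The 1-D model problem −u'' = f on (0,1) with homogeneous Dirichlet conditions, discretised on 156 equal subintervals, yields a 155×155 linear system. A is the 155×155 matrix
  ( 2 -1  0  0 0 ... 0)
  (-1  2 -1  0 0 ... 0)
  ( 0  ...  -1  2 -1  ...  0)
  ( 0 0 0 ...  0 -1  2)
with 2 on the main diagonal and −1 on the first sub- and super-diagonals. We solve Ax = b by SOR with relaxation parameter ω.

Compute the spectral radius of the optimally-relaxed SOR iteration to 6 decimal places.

With n=155, ρ(Jacobi) = cos(π/156) = 0.999797.
root = sin(π/156) = 0.0201371  (since 1−cos² = sin²).
ω* = 2 / (1 + 0.0201371) = 2 / 1.0201371 ≈ 1.960521.
ρ(B_{ω*}) = ω*−1 = 0.960521

ρ_SOR = 0.960521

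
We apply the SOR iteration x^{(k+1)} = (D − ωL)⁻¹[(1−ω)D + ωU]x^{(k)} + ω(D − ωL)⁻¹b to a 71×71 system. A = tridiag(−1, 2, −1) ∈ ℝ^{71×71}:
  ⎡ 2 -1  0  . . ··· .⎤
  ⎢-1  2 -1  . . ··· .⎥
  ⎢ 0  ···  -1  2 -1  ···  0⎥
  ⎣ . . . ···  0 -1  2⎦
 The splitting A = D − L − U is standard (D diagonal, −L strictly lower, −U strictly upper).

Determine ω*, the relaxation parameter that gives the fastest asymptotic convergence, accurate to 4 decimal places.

[ρ_J] n=71: ρ(B_J) = cos(π/(n+1)) = cos(π/72) = 0.9990.
√(1−ρ_J²) = |sin(π/72)| = 0.04362
[ω*] 2 ÷ (1 + 0.04362) = 2 ÷ 1.04362 = 1.9164.
At ω = 1.9164 every |λ(B_ω)| = ω−1, so ρ_SOR = 0.9164.

ω* = 1.9164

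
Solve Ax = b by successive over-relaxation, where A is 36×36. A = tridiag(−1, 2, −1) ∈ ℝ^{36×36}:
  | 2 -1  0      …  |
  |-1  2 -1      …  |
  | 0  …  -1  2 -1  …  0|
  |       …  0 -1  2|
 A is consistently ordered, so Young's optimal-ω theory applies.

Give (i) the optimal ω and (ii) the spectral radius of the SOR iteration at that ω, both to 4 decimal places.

B_J for the 36×36 system has eigenvalues cos(kπ/37); ρ_J = cos(π/37) = 0.9964.
√(1−ρ_J²) = |sin(π/37)| = 0.08481
Then 2/(1+√(1−ρ_J²)) = 2/(1+0.08481); ω* = 2/1.08481 = 1.8436.
ρ_SOR = ω* − 1 ≈ 0.8436.

ω* = 1.8436, ρ_SOR = 0.8436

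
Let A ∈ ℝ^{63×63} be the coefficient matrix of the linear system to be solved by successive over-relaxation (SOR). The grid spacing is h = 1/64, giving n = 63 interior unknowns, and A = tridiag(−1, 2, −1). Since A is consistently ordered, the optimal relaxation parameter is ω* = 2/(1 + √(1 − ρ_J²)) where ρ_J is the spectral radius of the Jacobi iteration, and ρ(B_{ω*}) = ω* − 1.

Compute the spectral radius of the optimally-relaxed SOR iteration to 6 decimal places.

B_J for the 63×63 system has eigenvalues cos(kπ/64); ρ_J = cos(π/64) = 0.998795.
√(1 − cos²(π/64)) = sin(π/64) ≈ 0.0490677.
ω* = 2 / (1 + 0.0490677) = 2 / 1.0490677 ≈ 1.906455.
and ρ(B_{ω*}) = 1.906455 − 1 = 0.906455.

ρ_SOR = 0.906455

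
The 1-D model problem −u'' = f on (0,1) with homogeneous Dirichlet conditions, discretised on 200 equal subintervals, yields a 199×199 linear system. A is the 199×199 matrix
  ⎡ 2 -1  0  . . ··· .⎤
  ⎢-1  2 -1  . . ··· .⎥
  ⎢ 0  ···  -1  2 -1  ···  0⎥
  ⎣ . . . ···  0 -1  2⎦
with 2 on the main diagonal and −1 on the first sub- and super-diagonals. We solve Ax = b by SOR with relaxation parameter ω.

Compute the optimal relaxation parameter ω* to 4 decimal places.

ω* = 1.9691

With n=199, ρ(Jacobi) = cos(π/200) = 0.9999.
√(1−ρ_J²) simplifies to sin(π/200) = 0.01571.
ω* = 2/(1+0.01571) = 1.9691
and ρ(B_{ω*}) = 1.9691 − 1 = 0.9691.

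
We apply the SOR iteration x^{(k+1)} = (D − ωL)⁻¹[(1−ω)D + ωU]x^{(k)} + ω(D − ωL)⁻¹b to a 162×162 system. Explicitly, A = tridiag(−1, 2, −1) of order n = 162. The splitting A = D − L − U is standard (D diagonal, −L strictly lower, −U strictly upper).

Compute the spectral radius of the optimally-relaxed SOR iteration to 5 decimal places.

ρ_SOR = 0.96218

ρ_J = max_k |cos(kπ/163)| = cos(π/163) = 0.99981
√(1 − cos²(π/163)) = sin(π/163) ≈ 0.019272.
[ω*] 2 ÷ (1 + 0.019272) = 2 ÷ 1.019272 = 1.96218.
and ρ(B_{ω*}) = 1.96218 − 1 = 0.96218.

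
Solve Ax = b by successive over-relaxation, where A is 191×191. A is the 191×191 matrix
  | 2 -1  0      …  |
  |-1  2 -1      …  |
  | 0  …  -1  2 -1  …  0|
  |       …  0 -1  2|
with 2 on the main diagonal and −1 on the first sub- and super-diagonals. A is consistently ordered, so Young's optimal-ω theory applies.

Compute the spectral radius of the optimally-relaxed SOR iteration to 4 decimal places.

ρ_SOR = 0.9678

B_J for the 191×191 system has eigenvalues cos(kπ/192); ρ_J = cos(π/192) = 0.9999.
1 − cos²(π/192) = sin²(π/192) ⇒ √(1−ρ_J²) = sin(π/192) = 0.01636.
Then 2/(1+√(1−ρ_J²)) = 2/(1+0.01636); ω* = 2/1.01636 = 1.9678.
ρ_SOR = ω* − 1 ≈ 0.9678.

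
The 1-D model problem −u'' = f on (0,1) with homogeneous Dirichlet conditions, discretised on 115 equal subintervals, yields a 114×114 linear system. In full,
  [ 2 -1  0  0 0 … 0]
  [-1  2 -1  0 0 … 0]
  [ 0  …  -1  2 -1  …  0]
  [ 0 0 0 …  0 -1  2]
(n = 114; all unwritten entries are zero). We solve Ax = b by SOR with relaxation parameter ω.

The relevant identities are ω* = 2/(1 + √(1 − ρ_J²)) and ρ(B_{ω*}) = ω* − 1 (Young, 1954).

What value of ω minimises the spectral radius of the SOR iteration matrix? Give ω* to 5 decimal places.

[ρ_J] n=114: ρ(B_J) = cos(π/(n+1)) = cos(π/115) = 0.99963.
√(1 − cos²(π/115)) = sin(π/115) ≈ 0.027315.
Young: ω* = 2/(1+√(1−ρ_J²)) = 2/(1+0.027315) = 2/1.027315 = 1.94682.
ρ_SOR = ω* − 1 ≈ 0.94682.

ω* = 1.94682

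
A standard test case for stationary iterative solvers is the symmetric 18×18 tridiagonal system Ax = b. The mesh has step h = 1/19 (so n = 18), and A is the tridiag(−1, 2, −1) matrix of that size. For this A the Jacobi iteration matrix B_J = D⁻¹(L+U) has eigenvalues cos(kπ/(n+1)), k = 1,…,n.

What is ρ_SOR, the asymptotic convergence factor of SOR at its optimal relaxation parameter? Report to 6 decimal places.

With n=18, ρ(Jacobi) = cos(π/19) = 0.986361.
√(1−ρ_J²) simplifies to sin(π/19) = 0.1645946.
Then 2/(1+√(1−ρ_J²)) = 2/(1+0.1645946); ω* = 2/1.1645946 = 1.717336.
ρ_SOR = ω* − 1 ≈ 0.717336.

ρ_SOR = 0.717336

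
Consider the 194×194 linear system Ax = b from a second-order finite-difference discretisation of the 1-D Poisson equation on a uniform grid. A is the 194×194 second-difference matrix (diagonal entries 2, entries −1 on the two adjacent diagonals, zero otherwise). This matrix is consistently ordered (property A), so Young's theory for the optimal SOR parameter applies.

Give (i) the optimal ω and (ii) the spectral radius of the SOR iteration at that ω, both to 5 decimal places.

ω* = 1.96829, ρ_SOR = 0.96829

½·tridiag(1,0,1) at n=194: λ_k = cos(kπ/195); max |λ| at k=1 ⇒ ρ_J = cos(π/195) ≈ 0.99987.
√(1−ρ_J²) = |sin(π/195)| = 0.016110
So ω* = 2/1.016110 = 1.96829 (Young).
[ρ_SOR] ω* − 1 = 0.96829.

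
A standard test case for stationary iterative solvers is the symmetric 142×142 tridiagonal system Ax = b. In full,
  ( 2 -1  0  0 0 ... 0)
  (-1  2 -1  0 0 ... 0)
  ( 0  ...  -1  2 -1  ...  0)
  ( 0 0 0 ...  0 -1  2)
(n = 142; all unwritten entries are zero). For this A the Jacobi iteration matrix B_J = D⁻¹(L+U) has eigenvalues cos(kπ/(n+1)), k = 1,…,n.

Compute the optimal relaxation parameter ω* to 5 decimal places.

ω* = 1.95701

½·tridiag(1,0,1) at n=142: λ_k = cos(kπ/143); max |λ| at k=1 ⇒ ρ_J = cos(π/143) ≈ 0.99976.
√(1−ρ_J²) simplifies to sin(π/143) = 0.021967.
Then 2/(1+√(1−ρ_J²)) = 2/(1+0.021967); ω* = 2/1.021967 = 1.95701.
At ω = 1.95701 every |λ(B_ω)| = ω−1, so ρ_SOR = 0.95701.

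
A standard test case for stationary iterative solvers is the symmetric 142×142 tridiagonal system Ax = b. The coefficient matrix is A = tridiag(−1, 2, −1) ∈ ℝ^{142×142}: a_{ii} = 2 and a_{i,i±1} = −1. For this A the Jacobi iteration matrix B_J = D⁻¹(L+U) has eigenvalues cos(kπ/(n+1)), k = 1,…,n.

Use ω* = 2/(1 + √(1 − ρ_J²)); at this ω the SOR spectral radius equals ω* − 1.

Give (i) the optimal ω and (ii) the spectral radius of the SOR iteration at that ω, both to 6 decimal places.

spectrum of D⁻¹(L+U) = {cos(kπ/143) : 1≤k≤142}; ρ_J = cos(π/143) = 0.999759.
1 − cos²(π/143) = sin²(π/143) ⇒ √(1−ρ_J²) = sin(π/143) = 0.0219674.
So ω* = 2/1.0219674 = 1.957010 (Young).
ρ(B_{ω*}) = ω*−1 = 0.957010

ω* = 1.957010, ρ_SOR = 0.957010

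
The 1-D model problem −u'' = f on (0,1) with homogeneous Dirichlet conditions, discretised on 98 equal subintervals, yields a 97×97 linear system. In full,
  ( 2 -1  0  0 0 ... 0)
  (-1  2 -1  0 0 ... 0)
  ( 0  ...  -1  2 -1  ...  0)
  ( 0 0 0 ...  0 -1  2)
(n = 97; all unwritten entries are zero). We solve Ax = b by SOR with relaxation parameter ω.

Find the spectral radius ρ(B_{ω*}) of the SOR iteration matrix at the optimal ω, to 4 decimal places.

[ρ_J] n=97: ρ(B_J) = cos(π/(n+1)) = cos(π/98) = 0.9995.
√(1−ρ_J²) simplifies to sin(π/98) = 0.03205.
Then 2/(1+√(1−ρ_J²)) = 2/(1+0.03205); ω* = 2/1.03205 = 1.9379.
ρ(B_{ω*}) = ω*−1 = 0.9379

ρ_SOR = 0.9379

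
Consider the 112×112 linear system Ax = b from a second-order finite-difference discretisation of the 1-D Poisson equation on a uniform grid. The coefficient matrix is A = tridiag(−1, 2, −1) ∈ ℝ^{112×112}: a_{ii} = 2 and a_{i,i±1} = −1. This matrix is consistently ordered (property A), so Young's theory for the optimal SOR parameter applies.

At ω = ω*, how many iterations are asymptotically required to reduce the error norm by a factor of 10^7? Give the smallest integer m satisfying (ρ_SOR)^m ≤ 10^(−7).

½·tridiag(1,0,1) at n=112: λ_k = cos(kπ/113); max |λ| at k=1 ⇒ ρ_J = cos(π/113) ≈ 0.9996136.
√(1−ρ_J²) = |sin(π/113)| = 0.0277981
So ω* = 2/1.0277981 = 1.9459075 (Young).
ρ_SOR = ω* − 1 ≈ 0.9459075.
m ≥ 7·ln10 / (−ln 0.9459075) = 289.839; smallest integer m = 290.

m = 290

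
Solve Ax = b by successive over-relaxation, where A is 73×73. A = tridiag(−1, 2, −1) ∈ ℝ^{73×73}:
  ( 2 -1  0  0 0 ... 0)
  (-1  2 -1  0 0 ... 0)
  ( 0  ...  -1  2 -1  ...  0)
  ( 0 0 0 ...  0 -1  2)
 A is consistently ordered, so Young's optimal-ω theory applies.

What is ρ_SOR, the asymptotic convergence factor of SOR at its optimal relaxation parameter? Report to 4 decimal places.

n=73: λ(B_J) = 1 − λ(A)/2 = cos(kπ/74); k=1 gives ρ_J = 0.9991.
1 − cos²(π/74) = sin²(π/74) ⇒ √(1−ρ_J²) = sin(π/74) = 0.04244.
ω* = 2/(1+0.04244) = 1.9186
Hence ρ(B_{ω*}) = 1.9186 − 1 = 0.9186.

ρ_SOR = 0.9186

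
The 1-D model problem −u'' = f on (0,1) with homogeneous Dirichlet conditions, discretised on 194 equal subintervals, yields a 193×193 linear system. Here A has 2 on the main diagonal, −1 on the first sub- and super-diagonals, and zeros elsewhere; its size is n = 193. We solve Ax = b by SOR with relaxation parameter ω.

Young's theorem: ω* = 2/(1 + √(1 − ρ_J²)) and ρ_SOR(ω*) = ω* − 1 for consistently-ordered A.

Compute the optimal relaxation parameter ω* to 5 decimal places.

n=193: λ(B_J) = 1 − λ(A)/2 = cos(kπ/194); k=1 gives ρ_J = 0.99987.
root = sin(π/194) = 0.016193  (since 1−cos² = sin²).
Young: ω* = 2/(1+√(1−ρ_J²)) = 2/(1+0.016193) = 2/1.016193 = 1.96813.
At ω = 1.96813 every |λ(B_ω)| = ω−1, so ρ_SOR = 0.96813.

ω* = 1.96813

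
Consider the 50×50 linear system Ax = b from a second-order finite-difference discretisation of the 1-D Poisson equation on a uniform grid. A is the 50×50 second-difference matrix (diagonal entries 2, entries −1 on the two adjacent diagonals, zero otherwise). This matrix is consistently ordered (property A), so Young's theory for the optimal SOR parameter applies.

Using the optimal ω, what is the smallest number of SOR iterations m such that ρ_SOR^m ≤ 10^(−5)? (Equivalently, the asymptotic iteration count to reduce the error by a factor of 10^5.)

n=50: λ(B_J) = 1 − λ(A)/2 = cos(kπ/51); k=1 gives ρ_J = 0.9981033.
√(1−ρ_J²) simplifies to sin(π/51) = 0.0615609.
ω* = 2/(1+0.0615609) = 1.8840181
Hence ρ(B_{ω*}) = 1.8840181 − 1 = 0.8840181.
m ≥ 5·ln10 / (−ln 0.8840181) = 93.390; smallest integer m = 94.

m = 94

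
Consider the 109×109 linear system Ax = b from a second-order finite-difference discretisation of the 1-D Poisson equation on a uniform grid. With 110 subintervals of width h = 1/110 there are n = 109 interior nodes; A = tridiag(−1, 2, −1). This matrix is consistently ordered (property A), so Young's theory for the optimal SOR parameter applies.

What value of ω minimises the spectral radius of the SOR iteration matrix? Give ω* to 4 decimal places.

ω* = 1.9445

ρ_J = max_k |cos(kπ/110)| = cos(π/110) = 0.9996
√(1 − cos²(π/110)) = sin(π/110) ≈ 0.02856.
ω* = 2 / (1 + 0.02856) = 2 / 1.02856 ≈ 1.9445.
ρ_SOR = ω* − 1 ≈ 0.9445.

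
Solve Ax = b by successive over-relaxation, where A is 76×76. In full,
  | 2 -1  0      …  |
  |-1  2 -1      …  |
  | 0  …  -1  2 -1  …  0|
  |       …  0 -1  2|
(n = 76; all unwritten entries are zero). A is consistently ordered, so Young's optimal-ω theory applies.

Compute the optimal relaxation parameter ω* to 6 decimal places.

ω* = 1.921620

B_J for the 76×76 system has eigenvalues cos(kπ/77); ρ_J = cos(π/77) = 0.999168.
root = sin(π/77) = 0.0407886  (since 1−cos² = sin²).
Then 2/(1+√(1−ρ_J²)) = 2/(1+0.0407886); ω* = 2/1.0407886 = 1.921620.
ρ_SOR = ω* − 1 = 1.921620 − 1 = 0.921620.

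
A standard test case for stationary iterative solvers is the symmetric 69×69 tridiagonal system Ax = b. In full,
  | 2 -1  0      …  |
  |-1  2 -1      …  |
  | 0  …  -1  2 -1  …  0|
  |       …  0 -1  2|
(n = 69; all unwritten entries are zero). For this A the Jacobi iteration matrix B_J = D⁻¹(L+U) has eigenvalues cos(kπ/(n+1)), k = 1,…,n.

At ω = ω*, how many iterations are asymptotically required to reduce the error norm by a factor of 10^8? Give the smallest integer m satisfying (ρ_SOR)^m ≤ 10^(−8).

spectrum of D⁻¹(L+U) = {cos(kπ/70) : 1≤k≤69}; ρ_J = cos(π/70) = 0.9989931.
√(1−ρ_J²) = |sin(π/70)| = 0.0448648
[ω*] 2 ÷ (1 + 0.0448648) = 2 ÷ 1.0448648 = 1.9141232.
ρ_SOR = ω* − 1 = 1.9141232 − 1 = 0.9141232.
ρ_SOR^m ≤ 10^(−8) ⇔ m ≥ 8·ln10/(−ln 0.9141232) = 18.4207/0.0897899 = 205.153; m = ⌈205.153⌉ = 206.

m = 206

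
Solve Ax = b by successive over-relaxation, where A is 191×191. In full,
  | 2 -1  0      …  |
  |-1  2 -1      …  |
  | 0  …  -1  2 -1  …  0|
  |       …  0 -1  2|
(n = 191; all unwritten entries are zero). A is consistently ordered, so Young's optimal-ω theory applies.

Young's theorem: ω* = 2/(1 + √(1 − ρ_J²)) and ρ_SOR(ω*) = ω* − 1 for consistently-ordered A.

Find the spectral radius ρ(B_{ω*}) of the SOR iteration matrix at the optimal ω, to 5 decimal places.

n=191: λ(B_J) = 1 − λ(A)/2 = cos(kπ/192); k=1 gives ρ_J = 0.99987.
√(1 − cos²(π/192)) = sin(π/192) ≈ 0.016362.
ω* = 2 / (1 + 0.016362) = 2 / 1.016362 ≈ 1.96780.
Hence ρ(B_{ω*}) = 1.96780 − 1 = 0.96780.

ρ_SOR = 0.96780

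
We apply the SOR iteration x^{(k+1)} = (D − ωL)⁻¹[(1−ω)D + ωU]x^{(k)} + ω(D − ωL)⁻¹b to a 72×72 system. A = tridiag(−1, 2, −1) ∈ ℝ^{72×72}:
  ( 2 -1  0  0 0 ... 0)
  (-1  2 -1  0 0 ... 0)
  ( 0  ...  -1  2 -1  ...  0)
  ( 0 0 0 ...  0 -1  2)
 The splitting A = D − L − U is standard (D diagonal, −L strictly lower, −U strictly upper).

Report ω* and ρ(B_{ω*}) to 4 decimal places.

ω* = 1.9175, ρ_SOR = 0.9175

B_J for the 72×72 system has eigenvalues cos(kπ/73); ρ_J = cos(π/73) = 0.9991.
√(1−ρ_J²) = |sin(π/73)| = 0.04302
ω* = 2 / (1 + 0.04302) = 2 / 1.04302 ≈ 1.9175.
ρ_SOR = ω* − 1 = 1.9175 − 1 = 0.9175.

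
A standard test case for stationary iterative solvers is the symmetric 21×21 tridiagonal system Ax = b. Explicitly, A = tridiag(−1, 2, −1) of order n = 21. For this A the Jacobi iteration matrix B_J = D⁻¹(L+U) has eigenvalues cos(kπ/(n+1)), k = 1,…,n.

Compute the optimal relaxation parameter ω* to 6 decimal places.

ω* = 1.750831

B_J for the 21×21 system has eigenvalues cos(kπ/22); ρ_J = cos(π/22) = 0.989821.
root = sin(π/22) = 0.1423148  (since 1−cos² = sin²).
[ω*] 2 ÷ (1 + 0.1423148) = 2 ÷ 1.1423148 = 1.750831.
ρ_SOR = ω* − 1 = 1.750831 − 1 = 0.750831.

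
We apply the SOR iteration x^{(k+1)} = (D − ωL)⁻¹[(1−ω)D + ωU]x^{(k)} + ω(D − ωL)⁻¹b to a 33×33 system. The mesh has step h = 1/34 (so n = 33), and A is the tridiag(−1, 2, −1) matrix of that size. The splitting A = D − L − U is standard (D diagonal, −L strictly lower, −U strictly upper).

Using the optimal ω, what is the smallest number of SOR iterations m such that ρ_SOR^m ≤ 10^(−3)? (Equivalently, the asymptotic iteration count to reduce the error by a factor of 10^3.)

m = 38

spectrum of D⁻¹(L+U) = {cos(kπ/34) : 1≤k≤33}; ρ_J = cos(π/34) = 0.9957342.
√(1 − cos²(π/34)) = sin(π/34) ≈ 0.0922684.
ω* = 2 / (1 + 0.0922684) = 2 / 1.0922684 ≈ 1.8310518.
ρ_SOR = ω* − 1 ≈ 0.8310518.
m ≥ 3·ln10 / (−ln 0.8310518) = 37.327; smallest integer m = 38.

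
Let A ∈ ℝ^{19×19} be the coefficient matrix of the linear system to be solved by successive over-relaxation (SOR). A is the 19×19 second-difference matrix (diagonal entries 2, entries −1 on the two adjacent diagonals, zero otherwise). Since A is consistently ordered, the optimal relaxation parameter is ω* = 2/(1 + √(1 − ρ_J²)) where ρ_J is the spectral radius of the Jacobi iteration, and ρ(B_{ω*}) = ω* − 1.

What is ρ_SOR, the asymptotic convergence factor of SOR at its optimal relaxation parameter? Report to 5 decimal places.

ρ_SOR = 0.72945

[ρ_J] n=19: ρ(B_J) = cos(π/(n+1)) = cos(π/20) = 0.98769.
root = sin(π/20) = 0.156434  (since 1−cos² = sin²).
ω* = 2/(1 + 0.156434) = 2/1.156434 = 1.72945.
ρ(B_{ω*}) = ω*−1 = 0.72945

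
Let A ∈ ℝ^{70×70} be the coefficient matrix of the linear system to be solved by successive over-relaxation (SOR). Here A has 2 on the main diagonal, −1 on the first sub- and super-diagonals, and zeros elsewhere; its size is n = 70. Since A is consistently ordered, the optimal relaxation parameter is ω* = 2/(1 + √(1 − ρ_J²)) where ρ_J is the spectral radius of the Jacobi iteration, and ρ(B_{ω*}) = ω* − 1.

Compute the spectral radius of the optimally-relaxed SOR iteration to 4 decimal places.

ρ_J = max_k |cos(kπ/71)| = cos(π/71) = 0.9990
√(1−ρ_J²) = |sin(π/71)| = 0.04423
[ω*] 2 ÷ (1 + 0.04423) = 2 ÷ 1.04423 = 1.9153.
and ρ(B_{ω*}) = 1.9153 − 1 = 0.9153.

ρ_SOR = 0.9153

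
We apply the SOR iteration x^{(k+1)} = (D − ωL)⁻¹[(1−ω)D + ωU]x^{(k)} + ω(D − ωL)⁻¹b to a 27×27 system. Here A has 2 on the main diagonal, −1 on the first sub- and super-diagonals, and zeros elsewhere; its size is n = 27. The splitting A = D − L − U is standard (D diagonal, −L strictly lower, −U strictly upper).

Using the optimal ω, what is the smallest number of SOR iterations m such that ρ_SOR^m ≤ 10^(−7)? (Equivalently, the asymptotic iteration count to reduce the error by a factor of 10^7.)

m = 72

[ρ_J] n=27: ρ(B_J) = cos(π/(n+1)) = cos(π/28) = 0.9937122.
√(1−ρ_J²) simplifies to sin(π/28) = 0.1119645.
[ω*] 2 ÷ (1 + 0.1119645) = 2 ÷ 1.1119645 = 1.7986186.
ρ(B_{ω*}) = ω*−1 = 0.7986186
Need (0.7986186)^m ≤ 10^(−7): m ≥ 7·ln10/|ln 0.7986186| = 16.1181/0.224872 = 71.677 ⇒ m = 72.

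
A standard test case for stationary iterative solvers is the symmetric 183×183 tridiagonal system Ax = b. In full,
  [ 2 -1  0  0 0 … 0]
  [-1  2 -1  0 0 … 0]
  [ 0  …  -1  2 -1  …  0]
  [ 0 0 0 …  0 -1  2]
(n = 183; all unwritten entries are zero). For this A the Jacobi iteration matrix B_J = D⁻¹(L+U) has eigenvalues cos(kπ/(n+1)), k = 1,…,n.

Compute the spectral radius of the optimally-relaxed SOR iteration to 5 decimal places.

B_J for the 183×183 system has eigenvalues cos(kπ/184); ρ_J = cos(π/184) = 0.99985.
root = sin(π/184) = 0.017073  (since 1−cos² = sin²).
ω* = 2 / (1 + 0.017073) = 2 / 1.017073 ≈ 1.96643.
and ρ(B_{ω*}) = 1.96643 − 1 = 0.96643.

ρ_SOR = 0.96643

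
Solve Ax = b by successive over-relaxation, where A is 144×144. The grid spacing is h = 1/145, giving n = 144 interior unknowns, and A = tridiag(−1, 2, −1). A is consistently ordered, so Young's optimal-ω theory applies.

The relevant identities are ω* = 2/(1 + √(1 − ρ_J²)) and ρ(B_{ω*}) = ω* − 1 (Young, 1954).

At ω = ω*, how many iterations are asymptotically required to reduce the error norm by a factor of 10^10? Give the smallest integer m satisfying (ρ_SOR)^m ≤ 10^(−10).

B_J for the 144×144 system has eigenvalues cos(kπ/145); ρ_J = cos(π/145) = 0.9997653.
√(1 − cos²(π/145)) = sin(π/145) ≈ 0.0216645.
[ω*] 2 ÷ (1 + 0.0216645) = 2 ÷ 1.0216645 = 1.9575898.
ρ_SOR = ω* − 1 = 1.9575898 − 1 = 0.9575898.
m ≥ 10·ln10 / (−ln 0.9575898) = 531.337; smallest integer m = 532.

m = 532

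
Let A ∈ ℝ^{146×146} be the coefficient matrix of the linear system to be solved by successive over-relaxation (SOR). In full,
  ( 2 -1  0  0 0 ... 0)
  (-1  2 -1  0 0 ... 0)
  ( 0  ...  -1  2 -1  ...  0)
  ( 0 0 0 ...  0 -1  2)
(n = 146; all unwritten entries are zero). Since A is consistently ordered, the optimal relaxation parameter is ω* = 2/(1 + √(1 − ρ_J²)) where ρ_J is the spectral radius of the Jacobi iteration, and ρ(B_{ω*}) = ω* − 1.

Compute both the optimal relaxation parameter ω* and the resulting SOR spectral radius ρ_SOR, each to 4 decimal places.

B_J for the 146×146 system has eigenvalues cos(kπ/147); ρ_J = cos(π/147) = 0.9998.
√(1 − cos²(π/147)) = sin(π/147) ≈ 0.02137.
[ω*] 2 ÷ (1 + 0.02137) = 2 ÷ 1.02137 = 1.9582.
At ω = 1.9582 every |λ(B_ω)| = ω−1, so ρ_SOR = 0.9582.

ω* = 1.9582, ρ_SOR = 0.9582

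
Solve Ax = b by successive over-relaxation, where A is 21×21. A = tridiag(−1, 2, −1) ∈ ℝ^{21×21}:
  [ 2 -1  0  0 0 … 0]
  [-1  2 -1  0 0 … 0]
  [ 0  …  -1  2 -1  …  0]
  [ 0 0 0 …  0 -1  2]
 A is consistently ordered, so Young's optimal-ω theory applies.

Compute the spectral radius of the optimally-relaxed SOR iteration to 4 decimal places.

½·tridiag(1,0,1) at n=21: λ_k = cos(kπ/22); max |λ| at k=1 ⇒ ρ_J = cos(π/22) ≈ 0.9898.
√(1−ρ_J²) simplifies to sin(π/22) = 0.14231.
ω* = 2/(1 + 0.14231) = 2/1.14231 = 1.7508.
and ρ(B_{ω*}) = 1.7508 − 1 = 0.7508.

ρ_SOR = 0.7508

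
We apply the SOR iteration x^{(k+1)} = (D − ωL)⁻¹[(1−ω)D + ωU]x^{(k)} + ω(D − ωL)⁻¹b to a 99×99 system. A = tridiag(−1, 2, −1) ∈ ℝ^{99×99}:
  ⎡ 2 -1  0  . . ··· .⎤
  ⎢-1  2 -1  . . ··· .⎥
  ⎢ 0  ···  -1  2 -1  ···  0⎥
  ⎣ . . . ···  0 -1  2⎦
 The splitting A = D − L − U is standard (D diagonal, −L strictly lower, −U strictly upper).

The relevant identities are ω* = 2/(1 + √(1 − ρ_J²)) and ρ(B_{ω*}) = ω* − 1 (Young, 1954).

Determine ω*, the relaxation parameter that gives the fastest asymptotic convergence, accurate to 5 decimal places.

ω* = 1.93909

[ρ_J] n=99: ρ(B_J) = cos(π/(n+1)) = cos(π/100) = 0.99951.
√(1−ρ_J²) = |sin(π/100)| = 0.031411
Young: ω* = 2/(1+√(1−ρ_J²)) = 2/(1+0.031411) = 2/1.031411 = 1.93909.
Hence ρ(B_{ω*}) = 1.93909 − 1 = 0.93909.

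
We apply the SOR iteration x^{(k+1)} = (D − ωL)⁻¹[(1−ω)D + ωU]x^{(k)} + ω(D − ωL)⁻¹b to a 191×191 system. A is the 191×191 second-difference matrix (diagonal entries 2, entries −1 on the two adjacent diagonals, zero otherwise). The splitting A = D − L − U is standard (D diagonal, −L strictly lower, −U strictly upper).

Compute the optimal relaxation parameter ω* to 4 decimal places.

ω* = 1.9678

B_J for the 191×191 system has eigenvalues cos(kπ/192); ρ_J = cos(π/192) = 0.9999.
√(1−ρ_J²) = |sin(π/192)| = 0.01636
ω* = 2/(1+0.01636) = 1.9678
ρ_SOR = ω* − 1 = 1.9678 − 1 = 0.9678.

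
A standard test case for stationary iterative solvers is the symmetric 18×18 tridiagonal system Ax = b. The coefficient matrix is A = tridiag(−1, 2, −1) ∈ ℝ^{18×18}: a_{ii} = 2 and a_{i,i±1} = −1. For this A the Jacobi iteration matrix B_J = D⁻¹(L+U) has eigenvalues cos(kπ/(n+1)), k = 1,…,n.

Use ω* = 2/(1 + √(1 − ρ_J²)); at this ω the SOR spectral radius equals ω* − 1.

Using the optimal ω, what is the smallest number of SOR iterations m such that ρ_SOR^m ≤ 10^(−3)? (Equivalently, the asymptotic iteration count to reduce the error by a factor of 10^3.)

m = 21

½·tridiag(1,0,1) at n=18: λ_k = cos(kπ/19); max |λ| at k=1 ⇒ ρ_J = cos(π/19) ≈ 0.9863613.
√(1−ρ_J²) = |sin(π/19)| = 0.1645946
Then 2/(1+√(1−ρ_J²)) = 2/(1+0.1645946); ω* = 2/1.1645946 = 1.7173358.
[ρ_SOR] ω* − 1 = 0.7173358.
Need (0.7173358)^m ≤ 10^(−3): m ≥ 3·ln10/|ln 0.7173358| = 6.90776/0.332211 = 20.793 ⇒ m = 21.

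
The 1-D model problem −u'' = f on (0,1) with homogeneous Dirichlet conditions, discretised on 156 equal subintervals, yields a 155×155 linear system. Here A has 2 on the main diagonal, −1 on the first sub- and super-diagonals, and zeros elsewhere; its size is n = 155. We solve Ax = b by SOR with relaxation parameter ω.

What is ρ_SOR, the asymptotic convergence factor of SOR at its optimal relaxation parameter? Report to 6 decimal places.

ρ_SOR = 0.960521

With n=155, ρ(Jacobi) = cos(π/156) = 0.999797.
1 − cos²(π/156) = sin²(π/156) ⇒ √(1−ρ_J²) = sin(π/156) = 0.0201371.
[ω*] 2 ÷ (1 + 0.0201371) = 2 ÷ 1.0201371 = 1.960521.
Hence ρ(B_{ω*}) = 1.960521 − 1 = 0.960521.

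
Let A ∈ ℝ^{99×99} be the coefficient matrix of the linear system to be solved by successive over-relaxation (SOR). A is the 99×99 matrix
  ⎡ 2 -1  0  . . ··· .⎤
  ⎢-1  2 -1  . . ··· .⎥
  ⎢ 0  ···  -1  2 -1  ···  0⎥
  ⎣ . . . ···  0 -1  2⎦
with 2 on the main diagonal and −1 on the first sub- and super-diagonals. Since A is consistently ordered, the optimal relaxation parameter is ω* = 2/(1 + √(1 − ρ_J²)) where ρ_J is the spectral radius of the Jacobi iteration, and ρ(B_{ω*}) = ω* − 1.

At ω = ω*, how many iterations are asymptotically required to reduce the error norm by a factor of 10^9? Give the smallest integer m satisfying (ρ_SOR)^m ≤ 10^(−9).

½·tridiag(1,0,1) at n=99: λ_k = cos(kπ/100); max |λ| at k=1 ⇒ ρ_J = cos(π/100) ≈ 0.9995066.
1 − cos²(π/100) = sin²(π/100) ⇒ √(1−ρ_J²) = sin(π/100) = 0.0314108.
[ω*] 2 ÷ (1 + 0.0314108) = 2 ÷ 1.0314108 = 1.9390916.
ρ_SOR = ω* − 1 ≈ 0.9390916.
m ≥ 9·ln10 / (−ln 0.9390916) = 329.767; smallest integer m = 330.

m = 330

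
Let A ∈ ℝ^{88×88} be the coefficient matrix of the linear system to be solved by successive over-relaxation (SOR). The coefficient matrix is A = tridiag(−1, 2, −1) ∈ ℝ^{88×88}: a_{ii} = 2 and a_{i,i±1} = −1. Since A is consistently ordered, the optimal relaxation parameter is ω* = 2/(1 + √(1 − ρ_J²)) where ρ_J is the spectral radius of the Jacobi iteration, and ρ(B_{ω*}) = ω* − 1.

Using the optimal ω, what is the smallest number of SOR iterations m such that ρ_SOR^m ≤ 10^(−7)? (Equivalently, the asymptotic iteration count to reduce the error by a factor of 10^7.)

½·tridiag(1,0,1) at n=88: λ_k = cos(kπ/89); max |λ| at k=1 ⇒ ρ_J = cos(π/89) ≈ 0.9993771.
√(1 − cos²(π/89)) = sin(π/89) ≈ 0.0352915.
ω* = 2 / (1 + 0.0352915) = 2 / 1.0352915 ≈ 1.9318231.
At ω = 1.9318231 every |λ(B_ω)| = ω−1, so ρ_SOR = 0.9318231.
ρ_SOR^m ≤ 10^(−7) ⇔ m ≥ 7·ln10/(−ln 0.9318231) = 16.1181/0.0706123 = 228.262; m = ⌈228.262⌉ = 229.

m = 229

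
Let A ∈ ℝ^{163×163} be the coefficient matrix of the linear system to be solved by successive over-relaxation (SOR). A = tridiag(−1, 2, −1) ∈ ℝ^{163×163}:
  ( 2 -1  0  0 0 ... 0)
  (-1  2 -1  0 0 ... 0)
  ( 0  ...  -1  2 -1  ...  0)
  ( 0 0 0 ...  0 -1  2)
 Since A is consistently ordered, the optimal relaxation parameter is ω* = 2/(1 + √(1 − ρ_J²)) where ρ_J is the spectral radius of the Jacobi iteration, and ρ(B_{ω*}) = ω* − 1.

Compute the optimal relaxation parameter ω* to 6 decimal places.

ω* = 1.962410

ρ_J = max_k |cos(kπ/164)| = cos(π/164) = 0.999817
√(1−ρ_J²) = |sin(π/164)| = 0.0191549
ω* = 2/(1+0.0191549) = 1.962410
Hence ρ(B_{ω*}) = 1.962410 − 1 = 0.962410.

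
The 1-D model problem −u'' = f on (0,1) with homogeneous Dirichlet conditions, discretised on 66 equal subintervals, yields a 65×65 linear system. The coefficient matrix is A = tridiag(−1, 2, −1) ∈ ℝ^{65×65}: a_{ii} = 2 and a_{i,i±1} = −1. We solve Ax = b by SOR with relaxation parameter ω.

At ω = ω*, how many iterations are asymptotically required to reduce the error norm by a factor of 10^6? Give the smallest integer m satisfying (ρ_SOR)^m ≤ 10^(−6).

m = 146

spectrum of D⁻¹(L+U) = {cos(kπ/66) : 1≤k≤65}; ρ_J = cos(π/66) = 0.9988673.
√(1−ρ_J²) simplifies to sin(π/66) = 0.0475819.
So ω* = 2/1.0475819 = 1.9091586 (Young).
ρ_SOR = ω* − 1 = 1.9091586 − 1 = 0.9091586.
6·ln10 = 13.8155; −ln(0.9091586) = 0.0952357; m = ⌈13.8155/0.0952357⌉ = ⌈145.066⌉ = 146.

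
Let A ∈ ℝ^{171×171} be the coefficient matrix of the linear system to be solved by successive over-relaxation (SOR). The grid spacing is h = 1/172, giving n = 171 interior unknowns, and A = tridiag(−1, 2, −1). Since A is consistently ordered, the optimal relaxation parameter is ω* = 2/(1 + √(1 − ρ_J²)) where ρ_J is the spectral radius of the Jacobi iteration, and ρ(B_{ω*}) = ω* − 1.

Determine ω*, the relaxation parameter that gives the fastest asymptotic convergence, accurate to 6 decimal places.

ω* = 1.964127

With n=171, ρ(Jacobi) = cos(π/172) = 0.999833.
√(1−ρ_J²) = |sin(π/172)| = 0.0182641
ω* = 2/(1 + 0.0182641) = 2/1.0182641 = 1.964127.
[ρ_SOR] ω* − 1 = 0.964127.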